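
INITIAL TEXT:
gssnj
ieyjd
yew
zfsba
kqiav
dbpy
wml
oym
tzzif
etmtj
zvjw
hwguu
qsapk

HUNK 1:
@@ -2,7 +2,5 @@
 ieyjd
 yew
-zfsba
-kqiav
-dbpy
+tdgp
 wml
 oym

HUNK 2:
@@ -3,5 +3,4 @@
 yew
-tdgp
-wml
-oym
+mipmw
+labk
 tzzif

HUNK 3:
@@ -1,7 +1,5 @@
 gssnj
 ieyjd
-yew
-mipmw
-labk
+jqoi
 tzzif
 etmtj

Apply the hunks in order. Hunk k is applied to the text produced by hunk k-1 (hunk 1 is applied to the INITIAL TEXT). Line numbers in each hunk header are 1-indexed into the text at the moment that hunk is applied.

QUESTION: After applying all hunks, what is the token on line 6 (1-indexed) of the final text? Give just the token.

Answer: zvjw

Derivation:
Hunk 1: at line 2 remove [zfsba,kqiav,dbpy] add [tdgp] -> 11 lines: gssnj ieyjd yew tdgp wml oym tzzif etmtj zvjw hwguu qsapk
Hunk 2: at line 3 remove [tdgp,wml,oym] add [mipmw,labk] -> 10 lines: gssnj ieyjd yew mipmw labk tzzif etmtj zvjw hwguu qsapk
Hunk 3: at line 1 remove [yew,mipmw,labk] add [jqoi] -> 8 lines: gssnj ieyjd jqoi tzzif etmtj zvjw hwguu qsapk
Final line 6: zvjw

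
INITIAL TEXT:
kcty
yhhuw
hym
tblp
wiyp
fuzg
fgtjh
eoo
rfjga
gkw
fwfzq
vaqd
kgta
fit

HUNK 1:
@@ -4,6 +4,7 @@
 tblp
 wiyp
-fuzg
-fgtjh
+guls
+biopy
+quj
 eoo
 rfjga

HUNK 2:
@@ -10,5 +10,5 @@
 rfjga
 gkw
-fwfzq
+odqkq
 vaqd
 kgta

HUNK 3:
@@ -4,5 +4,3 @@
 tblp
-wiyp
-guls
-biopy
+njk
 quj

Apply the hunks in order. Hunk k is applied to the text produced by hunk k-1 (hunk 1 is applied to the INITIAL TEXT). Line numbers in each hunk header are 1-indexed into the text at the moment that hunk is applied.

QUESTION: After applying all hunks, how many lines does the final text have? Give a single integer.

Answer: 13

Derivation:
Hunk 1: at line 4 remove [fuzg,fgtjh] add [guls,biopy,quj] -> 15 lines: kcty yhhuw hym tblp wiyp guls biopy quj eoo rfjga gkw fwfzq vaqd kgta fit
Hunk 2: at line 10 remove [fwfzq] add [odqkq] -> 15 lines: kcty yhhuw hym tblp wiyp guls biopy quj eoo rfjga gkw odqkq vaqd kgta fit
Hunk 3: at line 4 remove [wiyp,guls,biopy] add [njk] -> 13 lines: kcty yhhuw hym tblp njk quj eoo rfjga gkw odqkq vaqd kgta fit
Final line count: 13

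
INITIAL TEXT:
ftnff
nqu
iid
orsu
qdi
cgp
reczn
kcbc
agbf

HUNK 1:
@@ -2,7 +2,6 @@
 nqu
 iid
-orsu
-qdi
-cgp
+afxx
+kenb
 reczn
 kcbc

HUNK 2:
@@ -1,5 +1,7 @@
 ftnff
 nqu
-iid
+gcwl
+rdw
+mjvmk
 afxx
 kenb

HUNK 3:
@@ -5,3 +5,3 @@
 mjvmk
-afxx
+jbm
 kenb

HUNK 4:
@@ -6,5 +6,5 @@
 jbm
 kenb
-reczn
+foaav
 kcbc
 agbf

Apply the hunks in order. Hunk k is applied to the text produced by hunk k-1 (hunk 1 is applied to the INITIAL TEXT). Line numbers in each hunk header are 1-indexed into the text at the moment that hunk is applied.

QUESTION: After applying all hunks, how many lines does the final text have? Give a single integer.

Answer: 10

Derivation:
Hunk 1: at line 2 remove [orsu,qdi,cgp] add [afxx,kenb] -> 8 lines: ftnff nqu iid afxx kenb reczn kcbc agbf
Hunk 2: at line 1 remove [iid] add [gcwl,rdw,mjvmk] -> 10 lines: ftnff nqu gcwl rdw mjvmk afxx kenb reczn kcbc agbf
Hunk 3: at line 5 remove [afxx] add [jbm] -> 10 lines: ftnff nqu gcwl rdw mjvmk jbm kenb reczn kcbc agbf
Hunk 4: at line 6 remove [reczn] add [foaav] -> 10 lines: ftnff nqu gcwl rdw mjvmk jbm kenb foaav kcbc agbf
Final line count: 10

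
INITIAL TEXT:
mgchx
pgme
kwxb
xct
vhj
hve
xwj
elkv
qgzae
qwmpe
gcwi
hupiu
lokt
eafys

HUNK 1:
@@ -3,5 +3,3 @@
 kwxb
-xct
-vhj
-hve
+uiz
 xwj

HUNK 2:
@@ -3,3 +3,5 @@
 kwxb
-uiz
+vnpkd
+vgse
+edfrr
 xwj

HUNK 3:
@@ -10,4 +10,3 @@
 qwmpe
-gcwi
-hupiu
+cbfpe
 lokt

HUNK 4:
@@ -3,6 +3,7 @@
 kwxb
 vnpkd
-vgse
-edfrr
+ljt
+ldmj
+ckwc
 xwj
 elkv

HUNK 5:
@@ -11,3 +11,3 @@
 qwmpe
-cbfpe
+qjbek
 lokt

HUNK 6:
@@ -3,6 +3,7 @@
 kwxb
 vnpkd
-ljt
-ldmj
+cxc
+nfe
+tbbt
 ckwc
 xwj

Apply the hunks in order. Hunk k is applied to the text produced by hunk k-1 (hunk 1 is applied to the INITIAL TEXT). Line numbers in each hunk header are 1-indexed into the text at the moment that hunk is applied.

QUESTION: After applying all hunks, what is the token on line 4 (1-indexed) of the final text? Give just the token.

Answer: vnpkd

Derivation:
Hunk 1: at line 3 remove [xct,vhj,hve] add [uiz] -> 12 lines: mgchx pgme kwxb uiz xwj elkv qgzae qwmpe gcwi hupiu lokt eafys
Hunk 2: at line 3 remove [uiz] add [vnpkd,vgse,edfrr] -> 14 lines: mgchx pgme kwxb vnpkd vgse edfrr xwj elkv qgzae qwmpe gcwi hupiu lokt eafys
Hunk 3: at line 10 remove [gcwi,hupiu] add [cbfpe] -> 13 lines: mgchx pgme kwxb vnpkd vgse edfrr xwj elkv qgzae qwmpe cbfpe lokt eafys
Hunk 4: at line 3 remove [vgse,edfrr] add [ljt,ldmj,ckwc] -> 14 lines: mgchx pgme kwxb vnpkd ljt ldmj ckwc xwj elkv qgzae qwmpe cbfpe lokt eafys
Hunk 5: at line 11 remove [cbfpe] add [qjbek] -> 14 lines: mgchx pgme kwxb vnpkd ljt ldmj ckwc xwj elkv qgzae qwmpe qjbek lokt eafys
Hunk 6: at line 3 remove [ljt,ldmj] add [cxc,nfe,tbbt] -> 15 lines: mgchx pgme kwxb vnpkd cxc nfe tbbt ckwc xwj elkv qgzae qwmpe qjbek lokt eafys
Final line 4: vnpkd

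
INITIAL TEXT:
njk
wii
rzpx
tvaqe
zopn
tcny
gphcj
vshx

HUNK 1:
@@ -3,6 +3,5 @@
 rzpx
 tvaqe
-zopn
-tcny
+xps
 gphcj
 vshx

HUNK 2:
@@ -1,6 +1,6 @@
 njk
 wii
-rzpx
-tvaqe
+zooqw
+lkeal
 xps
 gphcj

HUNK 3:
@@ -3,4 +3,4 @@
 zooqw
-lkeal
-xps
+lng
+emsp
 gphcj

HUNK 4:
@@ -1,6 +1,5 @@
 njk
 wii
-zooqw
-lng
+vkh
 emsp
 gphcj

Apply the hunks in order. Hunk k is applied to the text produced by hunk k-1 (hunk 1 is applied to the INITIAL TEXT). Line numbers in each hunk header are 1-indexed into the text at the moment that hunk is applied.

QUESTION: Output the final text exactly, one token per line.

Hunk 1: at line 3 remove [zopn,tcny] add [xps] -> 7 lines: njk wii rzpx tvaqe xps gphcj vshx
Hunk 2: at line 1 remove [rzpx,tvaqe] add [zooqw,lkeal] -> 7 lines: njk wii zooqw lkeal xps gphcj vshx
Hunk 3: at line 3 remove [lkeal,xps] add [lng,emsp] -> 7 lines: njk wii zooqw lng emsp gphcj vshx
Hunk 4: at line 1 remove [zooqw,lng] add [vkh] -> 6 lines: njk wii vkh emsp gphcj vshx

Answer: njk
wii
vkh
emsp
gphcj
vshx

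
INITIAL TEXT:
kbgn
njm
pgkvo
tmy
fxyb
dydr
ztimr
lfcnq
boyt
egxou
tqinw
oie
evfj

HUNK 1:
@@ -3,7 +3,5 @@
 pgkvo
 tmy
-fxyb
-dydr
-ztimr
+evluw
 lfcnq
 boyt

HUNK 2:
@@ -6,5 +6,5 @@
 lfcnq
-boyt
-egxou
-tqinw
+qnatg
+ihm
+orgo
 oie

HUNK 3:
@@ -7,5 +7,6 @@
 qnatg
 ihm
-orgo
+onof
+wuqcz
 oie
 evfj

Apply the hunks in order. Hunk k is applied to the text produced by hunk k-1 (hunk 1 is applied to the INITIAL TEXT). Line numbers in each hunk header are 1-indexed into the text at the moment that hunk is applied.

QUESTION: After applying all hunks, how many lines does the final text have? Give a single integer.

Answer: 12

Derivation:
Hunk 1: at line 3 remove [fxyb,dydr,ztimr] add [evluw] -> 11 lines: kbgn njm pgkvo tmy evluw lfcnq boyt egxou tqinw oie evfj
Hunk 2: at line 6 remove [boyt,egxou,tqinw] add [qnatg,ihm,orgo] -> 11 lines: kbgn njm pgkvo tmy evluw lfcnq qnatg ihm orgo oie evfj
Hunk 3: at line 7 remove [orgo] add [onof,wuqcz] -> 12 lines: kbgn njm pgkvo tmy evluw lfcnq qnatg ihm onof wuqcz oie evfj
Final line count: 12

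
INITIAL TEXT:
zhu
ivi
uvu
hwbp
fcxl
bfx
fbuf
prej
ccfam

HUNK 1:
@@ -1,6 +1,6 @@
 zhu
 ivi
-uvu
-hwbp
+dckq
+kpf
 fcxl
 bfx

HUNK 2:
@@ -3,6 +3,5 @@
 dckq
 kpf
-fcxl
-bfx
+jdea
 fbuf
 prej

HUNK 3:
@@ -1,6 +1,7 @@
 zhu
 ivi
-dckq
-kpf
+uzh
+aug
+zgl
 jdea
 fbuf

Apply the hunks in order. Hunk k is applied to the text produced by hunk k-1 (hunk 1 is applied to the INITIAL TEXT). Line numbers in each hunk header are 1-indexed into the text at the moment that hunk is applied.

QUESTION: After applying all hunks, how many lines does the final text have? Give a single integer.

Answer: 9

Derivation:
Hunk 1: at line 1 remove [uvu,hwbp] add [dckq,kpf] -> 9 lines: zhu ivi dckq kpf fcxl bfx fbuf prej ccfam
Hunk 2: at line 3 remove [fcxl,bfx] add [jdea] -> 8 lines: zhu ivi dckq kpf jdea fbuf prej ccfam
Hunk 3: at line 1 remove [dckq,kpf] add [uzh,aug,zgl] -> 9 lines: zhu ivi uzh aug zgl jdea fbuf prej ccfam
Final line count: 9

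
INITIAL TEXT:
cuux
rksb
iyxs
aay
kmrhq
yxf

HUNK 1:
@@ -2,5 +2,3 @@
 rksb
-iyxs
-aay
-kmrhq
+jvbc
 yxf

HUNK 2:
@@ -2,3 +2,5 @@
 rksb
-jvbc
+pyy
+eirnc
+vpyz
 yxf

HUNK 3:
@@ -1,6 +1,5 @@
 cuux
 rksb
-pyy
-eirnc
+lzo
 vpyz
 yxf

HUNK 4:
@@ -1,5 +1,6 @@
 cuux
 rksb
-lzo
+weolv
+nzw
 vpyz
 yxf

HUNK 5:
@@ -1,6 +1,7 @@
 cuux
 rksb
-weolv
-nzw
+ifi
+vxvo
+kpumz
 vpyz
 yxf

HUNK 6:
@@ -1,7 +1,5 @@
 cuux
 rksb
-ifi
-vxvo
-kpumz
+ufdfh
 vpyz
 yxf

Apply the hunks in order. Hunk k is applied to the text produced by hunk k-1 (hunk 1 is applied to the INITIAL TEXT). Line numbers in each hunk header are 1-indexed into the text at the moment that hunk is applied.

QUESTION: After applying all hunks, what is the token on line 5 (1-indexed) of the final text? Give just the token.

Answer: yxf

Derivation:
Hunk 1: at line 2 remove [iyxs,aay,kmrhq] add [jvbc] -> 4 lines: cuux rksb jvbc yxf
Hunk 2: at line 2 remove [jvbc] add [pyy,eirnc,vpyz] -> 6 lines: cuux rksb pyy eirnc vpyz yxf
Hunk 3: at line 1 remove [pyy,eirnc] add [lzo] -> 5 lines: cuux rksb lzo vpyz yxf
Hunk 4: at line 1 remove [lzo] add [weolv,nzw] -> 6 lines: cuux rksb weolv nzw vpyz yxf
Hunk 5: at line 1 remove [weolv,nzw] add [ifi,vxvo,kpumz] -> 7 lines: cuux rksb ifi vxvo kpumz vpyz yxf
Hunk 6: at line 1 remove [ifi,vxvo,kpumz] add [ufdfh] -> 5 lines: cuux rksb ufdfh vpyz yxf
Final line 5: yxf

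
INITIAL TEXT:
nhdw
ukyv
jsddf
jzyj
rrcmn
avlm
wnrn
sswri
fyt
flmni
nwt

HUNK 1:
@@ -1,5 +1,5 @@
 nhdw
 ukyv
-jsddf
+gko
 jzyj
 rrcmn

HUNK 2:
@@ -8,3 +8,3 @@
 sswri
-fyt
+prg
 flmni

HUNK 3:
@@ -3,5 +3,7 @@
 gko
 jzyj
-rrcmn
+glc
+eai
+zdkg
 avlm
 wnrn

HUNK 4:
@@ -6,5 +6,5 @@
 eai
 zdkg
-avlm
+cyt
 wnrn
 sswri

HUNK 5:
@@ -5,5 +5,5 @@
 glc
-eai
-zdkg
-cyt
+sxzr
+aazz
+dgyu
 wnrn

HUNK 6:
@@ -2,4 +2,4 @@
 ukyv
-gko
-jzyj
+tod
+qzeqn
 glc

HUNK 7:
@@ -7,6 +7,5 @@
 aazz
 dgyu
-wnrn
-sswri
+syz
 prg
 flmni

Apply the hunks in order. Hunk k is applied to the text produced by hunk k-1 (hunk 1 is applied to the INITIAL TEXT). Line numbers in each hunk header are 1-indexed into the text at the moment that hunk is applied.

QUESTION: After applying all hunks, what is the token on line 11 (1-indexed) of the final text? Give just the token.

Answer: flmni

Derivation:
Hunk 1: at line 1 remove [jsddf] add [gko] -> 11 lines: nhdw ukyv gko jzyj rrcmn avlm wnrn sswri fyt flmni nwt
Hunk 2: at line 8 remove [fyt] add [prg] -> 11 lines: nhdw ukyv gko jzyj rrcmn avlm wnrn sswri prg flmni nwt
Hunk 3: at line 3 remove [rrcmn] add [glc,eai,zdkg] -> 13 lines: nhdw ukyv gko jzyj glc eai zdkg avlm wnrn sswri prg flmni nwt
Hunk 4: at line 6 remove [avlm] add [cyt] -> 13 lines: nhdw ukyv gko jzyj glc eai zdkg cyt wnrn sswri prg flmni nwt
Hunk 5: at line 5 remove [eai,zdkg,cyt] add [sxzr,aazz,dgyu] -> 13 lines: nhdw ukyv gko jzyj glc sxzr aazz dgyu wnrn sswri prg flmni nwt
Hunk 6: at line 2 remove [gko,jzyj] add [tod,qzeqn] -> 13 lines: nhdw ukyv tod qzeqn glc sxzr aazz dgyu wnrn sswri prg flmni nwt
Hunk 7: at line 7 remove [wnrn,sswri] add [syz] -> 12 lines: nhdw ukyv tod qzeqn glc sxzr aazz dgyu syz prg flmni nwt
Final line 11: flmni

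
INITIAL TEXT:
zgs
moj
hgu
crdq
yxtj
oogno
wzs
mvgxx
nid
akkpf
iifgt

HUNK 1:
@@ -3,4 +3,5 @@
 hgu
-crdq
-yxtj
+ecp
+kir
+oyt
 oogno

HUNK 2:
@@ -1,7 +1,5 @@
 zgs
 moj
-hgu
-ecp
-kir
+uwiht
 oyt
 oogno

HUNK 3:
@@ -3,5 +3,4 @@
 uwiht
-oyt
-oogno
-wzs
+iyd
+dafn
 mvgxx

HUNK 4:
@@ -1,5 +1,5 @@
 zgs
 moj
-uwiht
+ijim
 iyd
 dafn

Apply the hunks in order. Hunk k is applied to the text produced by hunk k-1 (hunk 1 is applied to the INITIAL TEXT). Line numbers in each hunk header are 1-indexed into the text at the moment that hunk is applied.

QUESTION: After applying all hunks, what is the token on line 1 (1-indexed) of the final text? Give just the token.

Hunk 1: at line 3 remove [crdq,yxtj] add [ecp,kir,oyt] -> 12 lines: zgs moj hgu ecp kir oyt oogno wzs mvgxx nid akkpf iifgt
Hunk 2: at line 1 remove [hgu,ecp,kir] add [uwiht] -> 10 lines: zgs moj uwiht oyt oogno wzs mvgxx nid akkpf iifgt
Hunk 3: at line 3 remove [oyt,oogno,wzs] add [iyd,dafn] -> 9 lines: zgs moj uwiht iyd dafn mvgxx nid akkpf iifgt
Hunk 4: at line 1 remove [uwiht] add [ijim] -> 9 lines: zgs moj ijim iyd dafn mvgxx nid akkpf iifgt
Final line 1: zgs

Answer: zgs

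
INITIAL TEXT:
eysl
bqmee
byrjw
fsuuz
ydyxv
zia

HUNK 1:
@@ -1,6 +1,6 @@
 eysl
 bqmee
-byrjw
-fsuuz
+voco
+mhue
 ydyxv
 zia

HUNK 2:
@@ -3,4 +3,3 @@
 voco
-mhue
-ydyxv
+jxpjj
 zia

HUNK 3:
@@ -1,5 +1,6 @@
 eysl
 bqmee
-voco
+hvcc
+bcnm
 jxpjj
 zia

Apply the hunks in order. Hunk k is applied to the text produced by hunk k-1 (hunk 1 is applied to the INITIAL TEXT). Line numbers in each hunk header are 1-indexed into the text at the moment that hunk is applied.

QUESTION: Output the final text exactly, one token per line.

Hunk 1: at line 1 remove [byrjw,fsuuz] add [voco,mhue] -> 6 lines: eysl bqmee voco mhue ydyxv zia
Hunk 2: at line 3 remove [mhue,ydyxv] add [jxpjj] -> 5 lines: eysl bqmee voco jxpjj zia
Hunk 3: at line 1 remove [voco] add [hvcc,bcnm] -> 6 lines: eysl bqmee hvcc bcnm jxpjj zia

Answer: eysl
bqmee
hvcc
bcnm
jxpjj
zia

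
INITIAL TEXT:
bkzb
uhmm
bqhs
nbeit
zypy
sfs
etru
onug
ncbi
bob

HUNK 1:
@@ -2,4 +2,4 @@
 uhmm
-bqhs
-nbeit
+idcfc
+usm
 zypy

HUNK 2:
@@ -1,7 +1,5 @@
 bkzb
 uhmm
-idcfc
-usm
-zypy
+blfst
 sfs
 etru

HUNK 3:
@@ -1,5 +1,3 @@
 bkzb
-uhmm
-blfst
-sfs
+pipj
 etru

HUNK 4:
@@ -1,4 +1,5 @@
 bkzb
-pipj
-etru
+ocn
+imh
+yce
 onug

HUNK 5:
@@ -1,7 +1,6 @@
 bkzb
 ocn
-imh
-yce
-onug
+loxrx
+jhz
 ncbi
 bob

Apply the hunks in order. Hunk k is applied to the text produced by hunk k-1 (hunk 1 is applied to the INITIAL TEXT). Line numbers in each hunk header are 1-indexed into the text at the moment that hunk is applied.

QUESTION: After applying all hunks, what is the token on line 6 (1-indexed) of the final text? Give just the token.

Hunk 1: at line 2 remove [bqhs,nbeit] add [idcfc,usm] -> 10 lines: bkzb uhmm idcfc usm zypy sfs etru onug ncbi bob
Hunk 2: at line 1 remove [idcfc,usm,zypy] add [blfst] -> 8 lines: bkzb uhmm blfst sfs etru onug ncbi bob
Hunk 3: at line 1 remove [uhmm,blfst,sfs] add [pipj] -> 6 lines: bkzb pipj etru onug ncbi bob
Hunk 4: at line 1 remove [pipj,etru] add [ocn,imh,yce] -> 7 lines: bkzb ocn imh yce onug ncbi bob
Hunk 5: at line 1 remove [imh,yce,onug] add [loxrx,jhz] -> 6 lines: bkzb ocn loxrx jhz ncbi bob
Final line 6: bob

Answer: bob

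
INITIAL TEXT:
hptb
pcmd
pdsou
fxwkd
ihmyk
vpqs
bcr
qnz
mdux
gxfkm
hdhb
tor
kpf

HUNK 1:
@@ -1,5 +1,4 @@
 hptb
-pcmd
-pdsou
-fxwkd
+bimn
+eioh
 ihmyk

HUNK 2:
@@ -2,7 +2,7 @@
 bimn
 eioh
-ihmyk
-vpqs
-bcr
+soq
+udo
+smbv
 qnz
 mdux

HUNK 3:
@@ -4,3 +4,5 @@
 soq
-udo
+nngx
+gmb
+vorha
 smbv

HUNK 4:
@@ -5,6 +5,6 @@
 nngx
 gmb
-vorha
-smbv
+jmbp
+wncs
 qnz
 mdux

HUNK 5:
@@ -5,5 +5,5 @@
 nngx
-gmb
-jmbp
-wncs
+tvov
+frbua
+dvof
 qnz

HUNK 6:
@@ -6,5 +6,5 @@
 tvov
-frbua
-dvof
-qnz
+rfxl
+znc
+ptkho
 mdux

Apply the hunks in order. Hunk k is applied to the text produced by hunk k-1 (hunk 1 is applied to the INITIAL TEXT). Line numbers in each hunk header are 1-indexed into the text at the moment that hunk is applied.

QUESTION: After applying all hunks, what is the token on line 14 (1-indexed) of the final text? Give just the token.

Answer: kpf

Derivation:
Hunk 1: at line 1 remove [pcmd,pdsou,fxwkd] add [bimn,eioh] -> 12 lines: hptb bimn eioh ihmyk vpqs bcr qnz mdux gxfkm hdhb tor kpf
Hunk 2: at line 2 remove [ihmyk,vpqs,bcr] add [soq,udo,smbv] -> 12 lines: hptb bimn eioh soq udo smbv qnz mdux gxfkm hdhb tor kpf
Hunk 3: at line 4 remove [udo] add [nngx,gmb,vorha] -> 14 lines: hptb bimn eioh soq nngx gmb vorha smbv qnz mdux gxfkm hdhb tor kpf
Hunk 4: at line 5 remove [vorha,smbv] add [jmbp,wncs] -> 14 lines: hptb bimn eioh soq nngx gmb jmbp wncs qnz mdux gxfkm hdhb tor kpf
Hunk 5: at line 5 remove [gmb,jmbp,wncs] add [tvov,frbua,dvof] -> 14 lines: hptb bimn eioh soq nngx tvov frbua dvof qnz mdux gxfkm hdhb tor kpf
Hunk 6: at line 6 remove [frbua,dvof,qnz] add [rfxl,znc,ptkho] -> 14 lines: hptb bimn eioh soq nngx tvov rfxl znc ptkho mdux gxfkm hdhb tor kpf
Final line 14: kpf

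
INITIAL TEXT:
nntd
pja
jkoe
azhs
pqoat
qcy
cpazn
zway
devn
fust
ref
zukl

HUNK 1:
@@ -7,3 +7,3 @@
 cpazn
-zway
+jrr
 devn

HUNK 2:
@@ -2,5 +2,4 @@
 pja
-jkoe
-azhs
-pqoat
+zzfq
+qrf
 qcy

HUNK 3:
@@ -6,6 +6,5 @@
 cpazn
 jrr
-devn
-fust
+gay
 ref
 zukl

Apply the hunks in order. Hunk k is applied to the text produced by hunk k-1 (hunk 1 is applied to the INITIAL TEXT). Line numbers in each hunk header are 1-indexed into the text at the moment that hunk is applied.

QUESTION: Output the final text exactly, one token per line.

Hunk 1: at line 7 remove [zway] add [jrr] -> 12 lines: nntd pja jkoe azhs pqoat qcy cpazn jrr devn fust ref zukl
Hunk 2: at line 2 remove [jkoe,azhs,pqoat] add [zzfq,qrf] -> 11 lines: nntd pja zzfq qrf qcy cpazn jrr devn fust ref zukl
Hunk 3: at line 6 remove [devn,fust] add [gay] -> 10 lines: nntd pja zzfq qrf qcy cpazn jrr gay ref zukl

Answer: nntd
pja
zzfq
qrf
qcy
cpazn
jrr
gay
ref
zukl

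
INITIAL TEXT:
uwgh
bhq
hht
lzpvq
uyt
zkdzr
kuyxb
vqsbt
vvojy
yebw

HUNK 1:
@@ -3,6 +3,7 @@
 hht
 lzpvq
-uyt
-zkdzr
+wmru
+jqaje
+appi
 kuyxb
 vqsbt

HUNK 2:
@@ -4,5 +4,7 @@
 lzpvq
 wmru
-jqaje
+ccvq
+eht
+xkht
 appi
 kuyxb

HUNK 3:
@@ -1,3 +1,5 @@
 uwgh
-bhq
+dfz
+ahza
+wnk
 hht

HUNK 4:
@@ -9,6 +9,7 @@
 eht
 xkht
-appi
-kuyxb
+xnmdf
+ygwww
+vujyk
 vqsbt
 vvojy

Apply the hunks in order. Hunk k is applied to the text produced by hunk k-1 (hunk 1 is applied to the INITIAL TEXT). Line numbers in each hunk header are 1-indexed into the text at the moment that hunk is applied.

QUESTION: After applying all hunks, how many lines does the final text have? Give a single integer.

Hunk 1: at line 3 remove [uyt,zkdzr] add [wmru,jqaje,appi] -> 11 lines: uwgh bhq hht lzpvq wmru jqaje appi kuyxb vqsbt vvojy yebw
Hunk 2: at line 4 remove [jqaje] add [ccvq,eht,xkht] -> 13 lines: uwgh bhq hht lzpvq wmru ccvq eht xkht appi kuyxb vqsbt vvojy yebw
Hunk 3: at line 1 remove [bhq] add [dfz,ahza,wnk] -> 15 lines: uwgh dfz ahza wnk hht lzpvq wmru ccvq eht xkht appi kuyxb vqsbt vvojy yebw
Hunk 4: at line 9 remove [appi,kuyxb] add [xnmdf,ygwww,vujyk] -> 16 lines: uwgh dfz ahza wnk hht lzpvq wmru ccvq eht xkht xnmdf ygwww vujyk vqsbt vvojy yebw
Final line count: 16

Answer: 16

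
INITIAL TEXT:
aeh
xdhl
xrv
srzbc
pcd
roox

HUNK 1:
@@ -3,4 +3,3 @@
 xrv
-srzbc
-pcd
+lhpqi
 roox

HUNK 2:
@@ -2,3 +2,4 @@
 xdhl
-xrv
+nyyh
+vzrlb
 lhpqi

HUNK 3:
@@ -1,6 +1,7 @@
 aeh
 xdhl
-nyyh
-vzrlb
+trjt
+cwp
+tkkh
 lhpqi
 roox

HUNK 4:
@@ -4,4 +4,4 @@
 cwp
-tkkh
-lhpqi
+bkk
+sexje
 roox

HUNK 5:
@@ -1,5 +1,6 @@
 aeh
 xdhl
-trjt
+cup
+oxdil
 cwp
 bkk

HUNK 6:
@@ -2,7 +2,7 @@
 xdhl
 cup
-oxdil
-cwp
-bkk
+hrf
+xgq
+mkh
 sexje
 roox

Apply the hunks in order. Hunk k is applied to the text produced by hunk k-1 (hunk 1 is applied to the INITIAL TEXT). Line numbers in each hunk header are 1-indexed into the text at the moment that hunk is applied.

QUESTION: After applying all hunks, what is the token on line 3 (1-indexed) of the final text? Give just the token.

Hunk 1: at line 3 remove [srzbc,pcd] add [lhpqi] -> 5 lines: aeh xdhl xrv lhpqi roox
Hunk 2: at line 2 remove [xrv] add [nyyh,vzrlb] -> 6 lines: aeh xdhl nyyh vzrlb lhpqi roox
Hunk 3: at line 1 remove [nyyh,vzrlb] add [trjt,cwp,tkkh] -> 7 lines: aeh xdhl trjt cwp tkkh lhpqi roox
Hunk 4: at line 4 remove [tkkh,lhpqi] add [bkk,sexje] -> 7 lines: aeh xdhl trjt cwp bkk sexje roox
Hunk 5: at line 1 remove [trjt] add [cup,oxdil] -> 8 lines: aeh xdhl cup oxdil cwp bkk sexje roox
Hunk 6: at line 2 remove [oxdil,cwp,bkk] add [hrf,xgq,mkh] -> 8 lines: aeh xdhl cup hrf xgq mkh sexje roox
Final line 3: cup

Answer: cup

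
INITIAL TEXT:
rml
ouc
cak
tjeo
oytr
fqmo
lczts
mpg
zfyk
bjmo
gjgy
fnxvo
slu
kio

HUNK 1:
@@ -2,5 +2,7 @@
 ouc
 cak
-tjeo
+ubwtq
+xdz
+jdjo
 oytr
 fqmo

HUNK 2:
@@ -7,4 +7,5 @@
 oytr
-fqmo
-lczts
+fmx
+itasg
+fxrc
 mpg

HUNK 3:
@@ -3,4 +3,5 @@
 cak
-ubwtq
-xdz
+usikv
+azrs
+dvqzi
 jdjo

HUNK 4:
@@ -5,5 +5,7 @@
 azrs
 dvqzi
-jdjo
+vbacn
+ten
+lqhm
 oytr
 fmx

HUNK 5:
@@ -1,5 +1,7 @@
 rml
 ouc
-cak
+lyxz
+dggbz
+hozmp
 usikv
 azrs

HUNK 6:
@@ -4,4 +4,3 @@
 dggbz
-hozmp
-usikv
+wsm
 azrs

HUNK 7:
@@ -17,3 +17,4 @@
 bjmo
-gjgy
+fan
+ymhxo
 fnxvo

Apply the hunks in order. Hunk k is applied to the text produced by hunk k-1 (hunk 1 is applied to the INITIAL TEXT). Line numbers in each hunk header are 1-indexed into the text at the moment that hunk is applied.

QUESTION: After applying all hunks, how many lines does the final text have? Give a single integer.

Answer: 22

Derivation:
Hunk 1: at line 2 remove [tjeo] add [ubwtq,xdz,jdjo] -> 16 lines: rml ouc cak ubwtq xdz jdjo oytr fqmo lczts mpg zfyk bjmo gjgy fnxvo slu kio
Hunk 2: at line 7 remove [fqmo,lczts] add [fmx,itasg,fxrc] -> 17 lines: rml ouc cak ubwtq xdz jdjo oytr fmx itasg fxrc mpg zfyk bjmo gjgy fnxvo slu kio
Hunk 3: at line 3 remove [ubwtq,xdz] add [usikv,azrs,dvqzi] -> 18 lines: rml ouc cak usikv azrs dvqzi jdjo oytr fmx itasg fxrc mpg zfyk bjmo gjgy fnxvo slu kio
Hunk 4: at line 5 remove [jdjo] add [vbacn,ten,lqhm] -> 20 lines: rml ouc cak usikv azrs dvqzi vbacn ten lqhm oytr fmx itasg fxrc mpg zfyk bjmo gjgy fnxvo slu kio
Hunk 5: at line 1 remove [cak] add [lyxz,dggbz,hozmp] -> 22 lines: rml ouc lyxz dggbz hozmp usikv azrs dvqzi vbacn ten lqhm oytr fmx itasg fxrc mpg zfyk bjmo gjgy fnxvo slu kio
Hunk 6: at line 4 remove [hozmp,usikv] add [wsm] -> 21 lines: rml ouc lyxz dggbz wsm azrs dvqzi vbacn ten lqhm oytr fmx itasg fxrc mpg zfyk bjmo gjgy fnxvo slu kio
Hunk 7: at line 17 remove [gjgy] add [fan,ymhxo] -> 22 lines: rml ouc lyxz dggbz wsm azrs dvqzi vbacn ten lqhm oytr fmx itasg fxrc mpg zfyk bjmo fan ymhxo fnxvo slu kio
Final line count: 22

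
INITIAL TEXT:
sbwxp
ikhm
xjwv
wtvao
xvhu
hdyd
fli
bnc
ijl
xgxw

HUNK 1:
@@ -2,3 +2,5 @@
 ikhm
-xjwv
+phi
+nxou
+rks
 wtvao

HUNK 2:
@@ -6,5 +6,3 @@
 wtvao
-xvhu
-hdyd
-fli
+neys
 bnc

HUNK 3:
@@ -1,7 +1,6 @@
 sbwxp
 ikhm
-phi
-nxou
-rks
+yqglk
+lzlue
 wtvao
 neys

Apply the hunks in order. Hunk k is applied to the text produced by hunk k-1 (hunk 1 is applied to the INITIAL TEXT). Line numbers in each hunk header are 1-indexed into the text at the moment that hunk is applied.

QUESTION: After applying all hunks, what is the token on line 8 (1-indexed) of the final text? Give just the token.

Hunk 1: at line 2 remove [xjwv] add [phi,nxou,rks] -> 12 lines: sbwxp ikhm phi nxou rks wtvao xvhu hdyd fli bnc ijl xgxw
Hunk 2: at line 6 remove [xvhu,hdyd,fli] add [neys] -> 10 lines: sbwxp ikhm phi nxou rks wtvao neys bnc ijl xgxw
Hunk 3: at line 1 remove [phi,nxou,rks] add [yqglk,lzlue] -> 9 lines: sbwxp ikhm yqglk lzlue wtvao neys bnc ijl xgxw
Final line 8: ijl

Answer: ijl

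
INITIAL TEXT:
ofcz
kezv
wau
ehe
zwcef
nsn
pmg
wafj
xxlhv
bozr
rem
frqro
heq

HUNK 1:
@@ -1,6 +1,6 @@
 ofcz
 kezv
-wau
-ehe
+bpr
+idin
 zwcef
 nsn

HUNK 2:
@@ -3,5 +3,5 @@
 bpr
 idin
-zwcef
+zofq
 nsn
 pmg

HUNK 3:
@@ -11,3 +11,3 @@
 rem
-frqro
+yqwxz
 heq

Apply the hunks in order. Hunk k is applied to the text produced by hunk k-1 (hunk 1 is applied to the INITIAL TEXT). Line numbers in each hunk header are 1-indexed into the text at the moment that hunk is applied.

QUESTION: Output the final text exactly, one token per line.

Answer: ofcz
kezv
bpr
idin
zofq
nsn
pmg
wafj
xxlhv
bozr
rem
yqwxz
heq

Derivation:
Hunk 1: at line 1 remove [wau,ehe] add [bpr,idin] -> 13 lines: ofcz kezv bpr idin zwcef nsn pmg wafj xxlhv bozr rem frqro heq
Hunk 2: at line 3 remove [zwcef] add [zofq] -> 13 lines: ofcz kezv bpr idin zofq nsn pmg wafj xxlhv bozr rem frqro heq
Hunk 3: at line 11 remove [frqro] add [yqwxz] -> 13 lines: ofcz kezv bpr idin zofq nsn pmg wafj xxlhv bozr rem yqwxz heq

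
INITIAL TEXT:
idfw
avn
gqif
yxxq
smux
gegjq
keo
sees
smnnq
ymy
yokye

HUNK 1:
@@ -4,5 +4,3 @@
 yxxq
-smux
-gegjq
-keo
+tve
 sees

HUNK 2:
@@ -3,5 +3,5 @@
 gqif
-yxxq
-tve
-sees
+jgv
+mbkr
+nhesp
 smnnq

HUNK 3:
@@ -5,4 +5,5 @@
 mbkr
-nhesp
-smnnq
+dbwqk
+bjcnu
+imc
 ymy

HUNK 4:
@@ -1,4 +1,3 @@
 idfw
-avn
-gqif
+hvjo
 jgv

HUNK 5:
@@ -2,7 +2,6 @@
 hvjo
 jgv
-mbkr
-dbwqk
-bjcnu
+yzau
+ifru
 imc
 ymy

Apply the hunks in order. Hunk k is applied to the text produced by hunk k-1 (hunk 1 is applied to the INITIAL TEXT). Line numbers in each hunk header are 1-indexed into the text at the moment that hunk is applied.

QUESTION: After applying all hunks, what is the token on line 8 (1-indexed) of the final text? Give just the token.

Hunk 1: at line 4 remove [smux,gegjq,keo] add [tve] -> 9 lines: idfw avn gqif yxxq tve sees smnnq ymy yokye
Hunk 2: at line 3 remove [yxxq,tve,sees] add [jgv,mbkr,nhesp] -> 9 lines: idfw avn gqif jgv mbkr nhesp smnnq ymy yokye
Hunk 3: at line 5 remove [nhesp,smnnq] add [dbwqk,bjcnu,imc] -> 10 lines: idfw avn gqif jgv mbkr dbwqk bjcnu imc ymy yokye
Hunk 4: at line 1 remove [avn,gqif] add [hvjo] -> 9 lines: idfw hvjo jgv mbkr dbwqk bjcnu imc ymy yokye
Hunk 5: at line 2 remove [mbkr,dbwqk,bjcnu] add [yzau,ifru] -> 8 lines: idfw hvjo jgv yzau ifru imc ymy yokye
Final line 8: yokye

Answer: yokye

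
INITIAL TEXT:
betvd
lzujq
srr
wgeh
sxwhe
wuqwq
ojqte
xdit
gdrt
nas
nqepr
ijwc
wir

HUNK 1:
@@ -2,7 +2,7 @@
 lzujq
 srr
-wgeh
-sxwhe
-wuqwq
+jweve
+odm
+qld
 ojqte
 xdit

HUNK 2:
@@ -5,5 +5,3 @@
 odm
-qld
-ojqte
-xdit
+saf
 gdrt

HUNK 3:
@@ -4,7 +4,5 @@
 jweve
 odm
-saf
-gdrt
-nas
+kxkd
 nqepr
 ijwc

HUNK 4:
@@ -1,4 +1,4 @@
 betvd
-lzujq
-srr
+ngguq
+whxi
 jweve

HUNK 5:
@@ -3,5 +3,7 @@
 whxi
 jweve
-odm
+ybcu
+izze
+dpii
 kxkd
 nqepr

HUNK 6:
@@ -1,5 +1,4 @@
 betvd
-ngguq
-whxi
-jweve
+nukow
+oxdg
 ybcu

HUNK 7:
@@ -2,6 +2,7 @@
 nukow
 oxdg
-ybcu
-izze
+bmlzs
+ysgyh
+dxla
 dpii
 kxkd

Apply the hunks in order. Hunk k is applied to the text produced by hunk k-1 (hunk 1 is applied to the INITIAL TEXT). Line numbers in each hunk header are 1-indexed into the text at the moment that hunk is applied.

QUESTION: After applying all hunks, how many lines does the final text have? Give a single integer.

Answer: 11

Derivation:
Hunk 1: at line 2 remove [wgeh,sxwhe,wuqwq] add [jweve,odm,qld] -> 13 lines: betvd lzujq srr jweve odm qld ojqte xdit gdrt nas nqepr ijwc wir
Hunk 2: at line 5 remove [qld,ojqte,xdit] add [saf] -> 11 lines: betvd lzujq srr jweve odm saf gdrt nas nqepr ijwc wir
Hunk 3: at line 4 remove [saf,gdrt,nas] add [kxkd] -> 9 lines: betvd lzujq srr jweve odm kxkd nqepr ijwc wir
Hunk 4: at line 1 remove [lzujq,srr] add [ngguq,whxi] -> 9 lines: betvd ngguq whxi jweve odm kxkd nqepr ijwc wir
Hunk 5: at line 3 remove [odm] add [ybcu,izze,dpii] -> 11 lines: betvd ngguq whxi jweve ybcu izze dpii kxkd nqepr ijwc wir
Hunk 6: at line 1 remove [ngguq,whxi,jweve] add [nukow,oxdg] -> 10 lines: betvd nukow oxdg ybcu izze dpii kxkd nqepr ijwc wir
Hunk 7: at line 2 remove [ybcu,izze] add [bmlzs,ysgyh,dxla] -> 11 lines: betvd nukow oxdg bmlzs ysgyh dxla dpii kxkd nqepr ijwc wir
Final line count: 11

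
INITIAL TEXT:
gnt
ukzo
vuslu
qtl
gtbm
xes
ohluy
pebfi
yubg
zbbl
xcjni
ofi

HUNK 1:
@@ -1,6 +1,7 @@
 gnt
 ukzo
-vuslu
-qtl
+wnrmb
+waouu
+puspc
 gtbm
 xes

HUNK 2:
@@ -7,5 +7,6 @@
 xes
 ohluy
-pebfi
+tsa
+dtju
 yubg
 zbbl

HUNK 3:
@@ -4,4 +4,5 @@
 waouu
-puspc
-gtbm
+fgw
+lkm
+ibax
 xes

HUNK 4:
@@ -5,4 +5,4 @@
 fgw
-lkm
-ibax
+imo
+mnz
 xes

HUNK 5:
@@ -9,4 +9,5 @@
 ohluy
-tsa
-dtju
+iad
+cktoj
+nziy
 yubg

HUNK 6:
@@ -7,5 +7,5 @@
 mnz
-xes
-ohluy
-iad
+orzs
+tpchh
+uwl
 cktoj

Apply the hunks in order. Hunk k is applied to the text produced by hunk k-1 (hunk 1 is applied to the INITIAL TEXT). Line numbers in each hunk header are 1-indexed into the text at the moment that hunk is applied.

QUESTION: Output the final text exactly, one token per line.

Hunk 1: at line 1 remove [vuslu,qtl] add [wnrmb,waouu,puspc] -> 13 lines: gnt ukzo wnrmb waouu puspc gtbm xes ohluy pebfi yubg zbbl xcjni ofi
Hunk 2: at line 7 remove [pebfi] add [tsa,dtju] -> 14 lines: gnt ukzo wnrmb waouu puspc gtbm xes ohluy tsa dtju yubg zbbl xcjni ofi
Hunk 3: at line 4 remove [puspc,gtbm] add [fgw,lkm,ibax] -> 15 lines: gnt ukzo wnrmb waouu fgw lkm ibax xes ohluy tsa dtju yubg zbbl xcjni ofi
Hunk 4: at line 5 remove [lkm,ibax] add [imo,mnz] -> 15 lines: gnt ukzo wnrmb waouu fgw imo mnz xes ohluy tsa dtju yubg zbbl xcjni ofi
Hunk 5: at line 9 remove [tsa,dtju] add [iad,cktoj,nziy] -> 16 lines: gnt ukzo wnrmb waouu fgw imo mnz xes ohluy iad cktoj nziy yubg zbbl xcjni ofi
Hunk 6: at line 7 remove [xes,ohluy,iad] add [orzs,tpchh,uwl] -> 16 lines: gnt ukzo wnrmb waouu fgw imo mnz orzs tpchh uwl cktoj nziy yubg zbbl xcjni ofi

Answer: gnt
ukzo
wnrmb
waouu
fgw
imo
mnz
orzs
tpchh
uwl
cktoj
nziy
yubg
zbbl
xcjni
ofi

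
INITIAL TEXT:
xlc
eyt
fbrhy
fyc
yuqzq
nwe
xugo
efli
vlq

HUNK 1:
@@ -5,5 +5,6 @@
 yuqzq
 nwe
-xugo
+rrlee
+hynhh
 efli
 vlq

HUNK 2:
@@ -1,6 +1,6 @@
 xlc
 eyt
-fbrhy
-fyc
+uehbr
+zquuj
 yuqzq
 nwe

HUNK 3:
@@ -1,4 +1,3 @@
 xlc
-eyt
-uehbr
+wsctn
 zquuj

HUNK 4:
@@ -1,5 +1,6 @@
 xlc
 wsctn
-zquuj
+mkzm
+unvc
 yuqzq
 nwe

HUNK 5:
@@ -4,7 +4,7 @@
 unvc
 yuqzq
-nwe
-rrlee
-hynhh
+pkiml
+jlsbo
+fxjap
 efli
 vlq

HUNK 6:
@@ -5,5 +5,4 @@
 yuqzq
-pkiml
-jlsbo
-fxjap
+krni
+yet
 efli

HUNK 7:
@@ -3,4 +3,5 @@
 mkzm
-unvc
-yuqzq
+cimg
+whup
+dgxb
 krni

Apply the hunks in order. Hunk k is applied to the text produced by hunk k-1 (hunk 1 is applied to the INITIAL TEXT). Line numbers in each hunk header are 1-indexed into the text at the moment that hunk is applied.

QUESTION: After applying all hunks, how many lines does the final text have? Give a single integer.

Hunk 1: at line 5 remove [xugo] add [rrlee,hynhh] -> 10 lines: xlc eyt fbrhy fyc yuqzq nwe rrlee hynhh efli vlq
Hunk 2: at line 1 remove [fbrhy,fyc] add [uehbr,zquuj] -> 10 lines: xlc eyt uehbr zquuj yuqzq nwe rrlee hynhh efli vlq
Hunk 3: at line 1 remove [eyt,uehbr] add [wsctn] -> 9 lines: xlc wsctn zquuj yuqzq nwe rrlee hynhh efli vlq
Hunk 4: at line 1 remove [zquuj] add [mkzm,unvc] -> 10 lines: xlc wsctn mkzm unvc yuqzq nwe rrlee hynhh efli vlq
Hunk 5: at line 4 remove [nwe,rrlee,hynhh] add [pkiml,jlsbo,fxjap] -> 10 lines: xlc wsctn mkzm unvc yuqzq pkiml jlsbo fxjap efli vlq
Hunk 6: at line 5 remove [pkiml,jlsbo,fxjap] add [krni,yet] -> 9 lines: xlc wsctn mkzm unvc yuqzq krni yet efli vlq
Hunk 7: at line 3 remove [unvc,yuqzq] add [cimg,whup,dgxb] -> 10 lines: xlc wsctn mkzm cimg whup dgxb krni yet efli vlq
Final line count: 10

Answer: 10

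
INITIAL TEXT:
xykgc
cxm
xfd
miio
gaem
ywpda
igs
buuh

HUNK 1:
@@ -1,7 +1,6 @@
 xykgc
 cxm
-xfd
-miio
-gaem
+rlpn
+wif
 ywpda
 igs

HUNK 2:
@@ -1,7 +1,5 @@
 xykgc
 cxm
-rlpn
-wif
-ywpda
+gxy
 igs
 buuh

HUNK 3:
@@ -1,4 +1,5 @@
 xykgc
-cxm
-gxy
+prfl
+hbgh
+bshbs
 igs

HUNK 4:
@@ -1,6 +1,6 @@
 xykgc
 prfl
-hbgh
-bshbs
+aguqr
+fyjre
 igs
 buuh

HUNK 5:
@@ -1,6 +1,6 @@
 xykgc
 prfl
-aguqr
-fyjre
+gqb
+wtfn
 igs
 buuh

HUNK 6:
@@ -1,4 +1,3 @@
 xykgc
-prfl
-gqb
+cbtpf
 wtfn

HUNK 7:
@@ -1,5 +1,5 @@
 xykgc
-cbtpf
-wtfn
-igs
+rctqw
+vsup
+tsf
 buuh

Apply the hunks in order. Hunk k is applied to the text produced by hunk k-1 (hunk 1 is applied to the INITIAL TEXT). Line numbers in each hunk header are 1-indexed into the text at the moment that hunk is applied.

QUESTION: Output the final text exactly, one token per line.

Hunk 1: at line 1 remove [xfd,miio,gaem] add [rlpn,wif] -> 7 lines: xykgc cxm rlpn wif ywpda igs buuh
Hunk 2: at line 1 remove [rlpn,wif,ywpda] add [gxy] -> 5 lines: xykgc cxm gxy igs buuh
Hunk 3: at line 1 remove [cxm,gxy] add [prfl,hbgh,bshbs] -> 6 lines: xykgc prfl hbgh bshbs igs buuh
Hunk 4: at line 1 remove [hbgh,bshbs] add [aguqr,fyjre] -> 6 lines: xykgc prfl aguqr fyjre igs buuh
Hunk 5: at line 1 remove [aguqr,fyjre] add [gqb,wtfn] -> 6 lines: xykgc prfl gqb wtfn igs buuh
Hunk 6: at line 1 remove [prfl,gqb] add [cbtpf] -> 5 lines: xykgc cbtpf wtfn igs buuh
Hunk 7: at line 1 remove [cbtpf,wtfn,igs] add [rctqw,vsup,tsf] -> 5 lines: xykgc rctqw vsup tsf buuh

Answer: xykgc
rctqw
vsup
tsf
buuh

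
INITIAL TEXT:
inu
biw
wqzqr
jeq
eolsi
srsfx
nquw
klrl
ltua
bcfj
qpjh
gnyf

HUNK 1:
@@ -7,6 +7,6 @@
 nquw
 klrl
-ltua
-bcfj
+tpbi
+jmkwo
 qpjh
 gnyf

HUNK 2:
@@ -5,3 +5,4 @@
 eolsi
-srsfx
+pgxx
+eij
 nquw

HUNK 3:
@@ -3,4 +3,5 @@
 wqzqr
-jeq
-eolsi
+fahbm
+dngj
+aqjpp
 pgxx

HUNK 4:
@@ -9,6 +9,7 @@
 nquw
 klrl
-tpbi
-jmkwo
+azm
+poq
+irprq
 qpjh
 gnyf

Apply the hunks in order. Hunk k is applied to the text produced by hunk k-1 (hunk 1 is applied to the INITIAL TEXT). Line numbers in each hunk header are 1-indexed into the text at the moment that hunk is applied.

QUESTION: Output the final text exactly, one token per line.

Hunk 1: at line 7 remove [ltua,bcfj] add [tpbi,jmkwo] -> 12 lines: inu biw wqzqr jeq eolsi srsfx nquw klrl tpbi jmkwo qpjh gnyf
Hunk 2: at line 5 remove [srsfx] add [pgxx,eij] -> 13 lines: inu biw wqzqr jeq eolsi pgxx eij nquw klrl tpbi jmkwo qpjh gnyf
Hunk 3: at line 3 remove [jeq,eolsi] add [fahbm,dngj,aqjpp] -> 14 lines: inu biw wqzqr fahbm dngj aqjpp pgxx eij nquw klrl tpbi jmkwo qpjh gnyf
Hunk 4: at line 9 remove [tpbi,jmkwo] add [azm,poq,irprq] -> 15 lines: inu biw wqzqr fahbm dngj aqjpp pgxx eij nquw klrl azm poq irprq qpjh gnyf

Answer: inu
biw
wqzqr
fahbm
dngj
aqjpp
pgxx
eij
nquw
klrl
azm
poq
irprq
qpjh
gnyf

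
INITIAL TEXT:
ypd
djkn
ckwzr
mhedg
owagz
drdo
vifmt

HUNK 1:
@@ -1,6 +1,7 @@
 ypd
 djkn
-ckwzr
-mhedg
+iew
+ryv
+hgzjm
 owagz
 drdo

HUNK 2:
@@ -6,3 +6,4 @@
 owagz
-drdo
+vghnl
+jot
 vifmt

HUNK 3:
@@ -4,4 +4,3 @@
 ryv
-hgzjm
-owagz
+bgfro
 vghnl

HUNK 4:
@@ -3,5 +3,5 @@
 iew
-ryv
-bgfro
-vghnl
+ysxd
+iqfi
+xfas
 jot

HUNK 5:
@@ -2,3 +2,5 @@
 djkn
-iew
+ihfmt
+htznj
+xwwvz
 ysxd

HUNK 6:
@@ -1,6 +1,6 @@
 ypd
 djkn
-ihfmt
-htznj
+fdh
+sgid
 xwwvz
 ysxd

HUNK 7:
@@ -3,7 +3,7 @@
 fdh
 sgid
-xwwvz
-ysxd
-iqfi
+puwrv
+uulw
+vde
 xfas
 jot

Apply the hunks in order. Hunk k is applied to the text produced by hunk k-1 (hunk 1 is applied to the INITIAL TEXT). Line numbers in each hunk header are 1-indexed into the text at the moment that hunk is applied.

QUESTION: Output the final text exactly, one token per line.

Hunk 1: at line 1 remove [ckwzr,mhedg] add [iew,ryv,hgzjm] -> 8 lines: ypd djkn iew ryv hgzjm owagz drdo vifmt
Hunk 2: at line 6 remove [drdo] add [vghnl,jot] -> 9 lines: ypd djkn iew ryv hgzjm owagz vghnl jot vifmt
Hunk 3: at line 4 remove [hgzjm,owagz] add [bgfro] -> 8 lines: ypd djkn iew ryv bgfro vghnl jot vifmt
Hunk 4: at line 3 remove [ryv,bgfro,vghnl] add [ysxd,iqfi,xfas] -> 8 lines: ypd djkn iew ysxd iqfi xfas jot vifmt
Hunk 5: at line 2 remove [iew] add [ihfmt,htznj,xwwvz] -> 10 lines: ypd djkn ihfmt htznj xwwvz ysxd iqfi xfas jot vifmt
Hunk 6: at line 1 remove [ihfmt,htznj] add [fdh,sgid] -> 10 lines: ypd djkn fdh sgid xwwvz ysxd iqfi xfas jot vifmt
Hunk 7: at line 3 remove [xwwvz,ysxd,iqfi] add [puwrv,uulw,vde] -> 10 lines: ypd djkn fdh sgid puwrv uulw vde xfas jot vifmt

Answer: ypd
djkn
fdh
sgid
puwrv
uulw
vde
xfas
jot
vifmt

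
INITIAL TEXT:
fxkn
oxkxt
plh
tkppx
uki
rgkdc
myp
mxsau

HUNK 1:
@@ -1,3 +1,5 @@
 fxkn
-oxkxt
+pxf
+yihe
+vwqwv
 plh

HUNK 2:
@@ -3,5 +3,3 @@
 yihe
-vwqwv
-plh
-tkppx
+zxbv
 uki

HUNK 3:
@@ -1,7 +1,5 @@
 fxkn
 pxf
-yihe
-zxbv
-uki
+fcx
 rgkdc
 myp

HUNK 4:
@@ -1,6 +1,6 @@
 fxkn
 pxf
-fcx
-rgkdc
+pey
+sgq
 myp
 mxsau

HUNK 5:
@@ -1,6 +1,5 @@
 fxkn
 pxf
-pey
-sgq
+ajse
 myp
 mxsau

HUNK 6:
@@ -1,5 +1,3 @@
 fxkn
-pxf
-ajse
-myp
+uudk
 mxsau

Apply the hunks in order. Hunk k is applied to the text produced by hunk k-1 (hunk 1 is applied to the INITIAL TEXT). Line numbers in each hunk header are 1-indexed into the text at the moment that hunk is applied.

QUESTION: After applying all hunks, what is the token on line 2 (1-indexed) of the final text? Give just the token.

Hunk 1: at line 1 remove [oxkxt] add [pxf,yihe,vwqwv] -> 10 lines: fxkn pxf yihe vwqwv plh tkppx uki rgkdc myp mxsau
Hunk 2: at line 3 remove [vwqwv,plh,tkppx] add [zxbv] -> 8 lines: fxkn pxf yihe zxbv uki rgkdc myp mxsau
Hunk 3: at line 1 remove [yihe,zxbv,uki] add [fcx] -> 6 lines: fxkn pxf fcx rgkdc myp mxsau
Hunk 4: at line 1 remove [fcx,rgkdc] add [pey,sgq] -> 6 lines: fxkn pxf pey sgq myp mxsau
Hunk 5: at line 1 remove [pey,sgq] add [ajse] -> 5 lines: fxkn pxf ajse myp mxsau
Hunk 6: at line 1 remove [pxf,ajse,myp] add [uudk] -> 3 lines: fxkn uudk mxsau
Final line 2: uudk

Answer: uudk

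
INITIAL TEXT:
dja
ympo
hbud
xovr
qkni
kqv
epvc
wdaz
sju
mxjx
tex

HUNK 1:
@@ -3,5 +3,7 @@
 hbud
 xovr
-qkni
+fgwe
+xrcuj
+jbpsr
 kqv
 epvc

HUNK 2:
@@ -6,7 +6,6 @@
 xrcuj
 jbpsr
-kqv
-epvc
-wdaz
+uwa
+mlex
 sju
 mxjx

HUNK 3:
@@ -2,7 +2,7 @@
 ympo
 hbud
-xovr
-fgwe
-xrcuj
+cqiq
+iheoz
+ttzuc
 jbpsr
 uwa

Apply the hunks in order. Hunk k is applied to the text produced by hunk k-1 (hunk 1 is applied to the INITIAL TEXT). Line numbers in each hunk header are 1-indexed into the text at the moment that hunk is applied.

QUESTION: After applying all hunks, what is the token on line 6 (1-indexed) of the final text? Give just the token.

Hunk 1: at line 3 remove [qkni] add [fgwe,xrcuj,jbpsr] -> 13 lines: dja ympo hbud xovr fgwe xrcuj jbpsr kqv epvc wdaz sju mxjx tex
Hunk 2: at line 6 remove [kqv,epvc,wdaz] add [uwa,mlex] -> 12 lines: dja ympo hbud xovr fgwe xrcuj jbpsr uwa mlex sju mxjx tex
Hunk 3: at line 2 remove [xovr,fgwe,xrcuj] add [cqiq,iheoz,ttzuc] -> 12 lines: dja ympo hbud cqiq iheoz ttzuc jbpsr uwa mlex sju mxjx tex
Final line 6: ttzuc

Answer: ttzuc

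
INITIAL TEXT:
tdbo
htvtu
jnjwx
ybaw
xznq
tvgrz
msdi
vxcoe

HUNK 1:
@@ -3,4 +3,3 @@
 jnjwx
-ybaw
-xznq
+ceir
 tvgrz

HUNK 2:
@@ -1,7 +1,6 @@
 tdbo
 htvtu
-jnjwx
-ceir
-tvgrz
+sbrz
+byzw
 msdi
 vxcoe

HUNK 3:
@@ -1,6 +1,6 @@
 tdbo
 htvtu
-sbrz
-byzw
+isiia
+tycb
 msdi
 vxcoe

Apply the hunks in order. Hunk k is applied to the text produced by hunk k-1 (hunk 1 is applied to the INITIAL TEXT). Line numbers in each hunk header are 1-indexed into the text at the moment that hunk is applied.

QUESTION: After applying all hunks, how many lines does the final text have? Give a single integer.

Hunk 1: at line 3 remove [ybaw,xznq] add [ceir] -> 7 lines: tdbo htvtu jnjwx ceir tvgrz msdi vxcoe
Hunk 2: at line 1 remove [jnjwx,ceir,tvgrz] add [sbrz,byzw] -> 6 lines: tdbo htvtu sbrz byzw msdi vxcoe
Hunk 3: at line 1 remove [sbrz,byzw] add [isiia,tycb] -> 6 lines: tdbo htvtu isiia tycb msdi vxcoe
Final line count: 6

Answer: 6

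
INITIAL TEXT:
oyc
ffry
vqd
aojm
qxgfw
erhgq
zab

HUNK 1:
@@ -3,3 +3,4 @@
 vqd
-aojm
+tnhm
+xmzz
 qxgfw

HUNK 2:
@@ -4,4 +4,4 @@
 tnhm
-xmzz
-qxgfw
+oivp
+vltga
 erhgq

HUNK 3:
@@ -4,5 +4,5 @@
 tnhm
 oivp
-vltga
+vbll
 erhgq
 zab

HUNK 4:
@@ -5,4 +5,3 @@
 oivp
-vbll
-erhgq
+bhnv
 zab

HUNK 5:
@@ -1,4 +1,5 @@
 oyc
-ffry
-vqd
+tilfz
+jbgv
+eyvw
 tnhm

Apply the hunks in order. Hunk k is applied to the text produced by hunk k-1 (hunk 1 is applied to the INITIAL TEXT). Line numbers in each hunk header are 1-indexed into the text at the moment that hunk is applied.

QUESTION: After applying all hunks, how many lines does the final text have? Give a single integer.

Answer: 8

Derivation:
Hunk 1: at line 3 remove [aojm] add [tnhm,xmzz] -> 8 lines: oyc ffry vqd tnhm xmzz qxgfw erhgq zab
Hunk 2: at line 4 remove [xmzz,qxgfw] add [oivp,vltga] -> 8 lines: oyc ffry vqd tnhm oivp vltga erhgq zab
Hunk 3: at line 4 remove [vltga] add [vbll] -> 8 lines: oyc ffry vqd tnhm oivp vbll erhgq zab
Hunk 4: at line 5 remove [vbll,erhgq] add [bhnv] -> 7 lines: oyc ffry vqd tnhm oivp bhnv zab
Hunk 5: at line 1 remove [ffry,vqd] add [tilfz,jbgv,eyvw] -> 8 lines: oyc tilfz jbgv eyvw tnhm oivp bhnv zab
Final line count: 8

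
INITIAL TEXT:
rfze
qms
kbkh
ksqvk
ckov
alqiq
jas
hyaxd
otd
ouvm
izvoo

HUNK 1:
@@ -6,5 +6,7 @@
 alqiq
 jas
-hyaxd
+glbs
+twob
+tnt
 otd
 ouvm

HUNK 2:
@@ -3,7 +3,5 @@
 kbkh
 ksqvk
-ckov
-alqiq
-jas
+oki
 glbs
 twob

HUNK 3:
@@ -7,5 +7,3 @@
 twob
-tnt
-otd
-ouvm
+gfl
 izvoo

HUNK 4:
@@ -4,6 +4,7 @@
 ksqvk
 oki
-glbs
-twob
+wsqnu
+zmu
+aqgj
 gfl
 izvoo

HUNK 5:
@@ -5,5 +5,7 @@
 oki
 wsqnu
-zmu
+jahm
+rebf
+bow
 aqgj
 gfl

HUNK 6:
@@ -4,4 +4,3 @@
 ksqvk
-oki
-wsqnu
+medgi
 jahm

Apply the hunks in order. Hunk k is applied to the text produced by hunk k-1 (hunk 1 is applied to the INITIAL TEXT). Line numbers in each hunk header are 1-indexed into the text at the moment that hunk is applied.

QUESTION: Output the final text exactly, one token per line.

Hunk 1: at line 6 remove [hyaxd] add [glbs,twob,tnt] -> 13 lines: rfze qms kbkh ksqvk ckov alqiq jas glbs twob tnt otd ouvm izvoo
Hunk 2: at line 3 remove [ckov,alqiq,jas] add [oki] -> 11 lines: rfze qms kbkh ksqvk oki glbs twob tnt otd ouvm izvoo
Hunk 3: at line 7 remove [tnt,otd,ouvm] add [gfl] -> 9 lines: rfze qms kbkh ksqvk oki glbs twob gfl izvoo
Hunk 4: at line 4 remove [glbs,twob] add [wsqnu,zmu,aqgj] -> 10 lines: rfze qms kbkh ksqvk oki wsqnu zmu aqgj gfl izvoo
Hunk 5: at line 5 remove [zmu] add [jahm,rebf,bow] -> 12 lines: rfze qms kbkh ksqvk oki wsqnu jahm rebf bow aqgj gfl izvoo
Hunk 6: at line 4 remove [oki,wsqnu] add [medgi] -> 11 lines: rfze qms kbkh ksqvk medgi jahm rebf bow aqgj gfl izvoo

Answer: rfze
qms
kbkh
ksqvk
medgi
jahm
rebf
bow
aqgj
gfl
izvoo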